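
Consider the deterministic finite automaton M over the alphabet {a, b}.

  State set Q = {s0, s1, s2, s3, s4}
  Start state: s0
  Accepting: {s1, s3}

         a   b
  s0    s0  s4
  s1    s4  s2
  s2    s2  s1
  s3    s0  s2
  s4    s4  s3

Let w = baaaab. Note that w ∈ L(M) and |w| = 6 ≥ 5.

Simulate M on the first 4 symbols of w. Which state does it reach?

Run of M on the first 4 characters of w = b a a a:
  step 0: s0  (start)
  step 1: s4  (read b: s0→s4)
  step 2: s4  (read a: s4→s4)
  step 3: s4  (read a: s4→s4)
  step 4: s4  (read a: s4→s4)

After reading 4 characters, M is in state s4.
(This kind of state-tracing is the core of the pumping-lemma construction: with 5 states, pigeonhole forces a repeat within the first 5 steps.)

s4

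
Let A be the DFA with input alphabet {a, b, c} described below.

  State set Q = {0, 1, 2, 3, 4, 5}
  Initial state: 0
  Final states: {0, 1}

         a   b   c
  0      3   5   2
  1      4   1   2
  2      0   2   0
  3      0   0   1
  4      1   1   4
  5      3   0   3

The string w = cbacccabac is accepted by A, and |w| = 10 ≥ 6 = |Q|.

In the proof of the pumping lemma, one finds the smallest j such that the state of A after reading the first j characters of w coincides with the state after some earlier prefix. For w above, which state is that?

Run of A on w = c b a c c c a b a c:
  step 0: 0  (start)
  step 1: 2  (read c: 0→2)
  step 2: 2  (read b: 2→2)   ← first repeat (2 seen earlier)
  step 3: 0  (read a: 2→0)
  step 4: 2  (read c: 0→2)
  step 5: 0  (read c: 2→0)
  step 6: 2  (read c: 0→2)
  step 7: 0  (read a: 2→0)
  step 8: 5  (read b: 0→5)
  step 9: 3  (read a: 5→3)
  step 10: 1  (read c: 3→1)

The earliest repeat is at step j = 2: A is in 2, which it already visited at step i = 1.

2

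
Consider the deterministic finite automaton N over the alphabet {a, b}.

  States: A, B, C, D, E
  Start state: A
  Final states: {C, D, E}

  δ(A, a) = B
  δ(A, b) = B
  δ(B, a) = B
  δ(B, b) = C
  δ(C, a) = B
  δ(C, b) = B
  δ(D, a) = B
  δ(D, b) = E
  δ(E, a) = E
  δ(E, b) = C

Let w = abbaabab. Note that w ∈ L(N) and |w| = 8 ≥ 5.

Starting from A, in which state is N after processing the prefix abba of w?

B

State sequence: A -a-> B -b-> C -b-> B -a-> B

After reading 4 characters, N is in state B.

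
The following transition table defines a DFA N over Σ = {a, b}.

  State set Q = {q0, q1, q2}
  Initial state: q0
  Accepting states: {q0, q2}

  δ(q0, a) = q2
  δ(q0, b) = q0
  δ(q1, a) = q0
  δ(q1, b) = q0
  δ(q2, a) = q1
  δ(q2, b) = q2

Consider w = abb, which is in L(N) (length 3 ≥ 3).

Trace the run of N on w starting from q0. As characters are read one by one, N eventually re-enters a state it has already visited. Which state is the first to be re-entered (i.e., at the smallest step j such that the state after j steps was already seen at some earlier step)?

Run of N on w = a b b:
  step 0: q0  (start)
  step 1: q2  (read a: q0→q2)
  step 2: q2  (read b: q2→q2)   ← first repeat (q2 seen earlier)
  step 3: q2  (read b: q2→q2)

The earliest repeat is at step j = 2: N is in q2, which it already visited at step i = 1.
Pumping length from the standard proof: p = 3 (the number of states). The repeated state found above gives |xy| = j ≤ 3 and |y| = j − i ≥ 1.

q2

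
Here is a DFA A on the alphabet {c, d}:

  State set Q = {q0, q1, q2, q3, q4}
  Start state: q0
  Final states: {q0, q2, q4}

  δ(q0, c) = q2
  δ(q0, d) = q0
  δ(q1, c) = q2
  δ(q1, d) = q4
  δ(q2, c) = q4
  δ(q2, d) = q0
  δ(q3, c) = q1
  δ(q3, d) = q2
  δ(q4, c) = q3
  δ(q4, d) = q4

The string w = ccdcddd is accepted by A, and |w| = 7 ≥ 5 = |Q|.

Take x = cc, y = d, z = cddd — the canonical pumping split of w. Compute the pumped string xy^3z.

xy^3z = cc·d·d·d·cddd = ccdddcddd.
Reading y = d takes A from q4 back to q4, so after x·y·y·y the machine is still in q4, and z then leads to the accepting state q0. Hence ccdddcddd ∈ L(A).

ccdddcddd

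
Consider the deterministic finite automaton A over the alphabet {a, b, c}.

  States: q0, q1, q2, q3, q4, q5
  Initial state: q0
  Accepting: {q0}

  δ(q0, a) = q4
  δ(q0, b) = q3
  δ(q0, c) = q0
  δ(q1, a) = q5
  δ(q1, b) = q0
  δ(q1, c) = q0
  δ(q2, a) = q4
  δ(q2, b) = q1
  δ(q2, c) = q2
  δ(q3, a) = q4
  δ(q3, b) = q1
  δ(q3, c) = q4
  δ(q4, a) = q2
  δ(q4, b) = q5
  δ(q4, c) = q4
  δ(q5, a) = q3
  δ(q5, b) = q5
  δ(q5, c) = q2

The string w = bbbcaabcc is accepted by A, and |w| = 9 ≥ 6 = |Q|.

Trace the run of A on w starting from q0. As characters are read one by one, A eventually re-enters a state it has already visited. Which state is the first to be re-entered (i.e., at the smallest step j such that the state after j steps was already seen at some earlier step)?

Run of A on w = b b b c a a b c c:
  step 0: q0  (start)
  step 1: q3  (read b: q0→q3)
  step 2: q1  (read b: q3→q1)
  step 3: q0  (read b: q1→q0)   ← first repeat (q0 seen earlier)
  step 4: q0  (read c: q0→q0)
  step 5: q4  (read a: q0→q4)
  step 6: q2  (read a: q4→q2)
  step 7: q1  (read b: q2→q1)
  step 8: q0  (read c: q1→q0)
  step 9: q0  (read c: q0→q0)

The earliest repeat is at step j = 3: A is in q0, which it already visited at step i = 0.
The DFA has 6 states, so the proof of the pumping lemma guarantees a repeated state among the first 6+1 visited; the segment between the two visits is the pumpable y.

q0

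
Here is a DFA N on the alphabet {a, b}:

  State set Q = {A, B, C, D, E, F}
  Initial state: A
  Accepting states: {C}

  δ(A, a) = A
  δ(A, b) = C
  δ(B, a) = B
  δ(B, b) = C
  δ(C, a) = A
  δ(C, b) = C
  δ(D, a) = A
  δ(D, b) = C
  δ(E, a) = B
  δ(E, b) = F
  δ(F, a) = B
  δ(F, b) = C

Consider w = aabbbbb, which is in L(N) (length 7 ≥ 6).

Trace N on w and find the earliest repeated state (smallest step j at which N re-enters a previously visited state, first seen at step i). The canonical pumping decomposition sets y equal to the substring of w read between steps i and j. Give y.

a

State sequence: A -a-> A -a-> A -b-> C -b-> C -b-> C -b-> C -b-> C
First repeat at step 1: A was already visited.

So i = 0, j = 1, giving x = w[0:0] = ε, y = w[0:1] = a, z = w[1:7] = abbbbb.
Check: |xy| = 1 ≤ 6 and |y| = 1 ≥ 1. Reading y takes N from A back to A, so every xyⁱz is accepted.
The DFA has 6 states, so the proof of the pumping lemma guarantees a repeated state among the first 6+1 visited; the segment between the two visits is the pumpable y.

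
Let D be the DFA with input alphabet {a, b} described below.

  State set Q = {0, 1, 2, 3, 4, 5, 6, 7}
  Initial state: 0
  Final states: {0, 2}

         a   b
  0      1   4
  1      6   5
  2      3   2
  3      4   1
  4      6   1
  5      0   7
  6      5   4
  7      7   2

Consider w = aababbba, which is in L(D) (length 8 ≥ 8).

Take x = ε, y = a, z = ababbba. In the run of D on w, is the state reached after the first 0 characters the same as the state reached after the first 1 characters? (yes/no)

Run of D on the first 1 characters of w = a:
  step 0: 0  (start)
  step 1: 1  (read a: 0→1)

After x (step 0): 0. After xy (step 1): 1.
They differ (0 ≠ 1), so y is not a cycle from the state after x; this split is not the one the pumping-lemma construction produces, and pumping y need not keep the string in L(D).

no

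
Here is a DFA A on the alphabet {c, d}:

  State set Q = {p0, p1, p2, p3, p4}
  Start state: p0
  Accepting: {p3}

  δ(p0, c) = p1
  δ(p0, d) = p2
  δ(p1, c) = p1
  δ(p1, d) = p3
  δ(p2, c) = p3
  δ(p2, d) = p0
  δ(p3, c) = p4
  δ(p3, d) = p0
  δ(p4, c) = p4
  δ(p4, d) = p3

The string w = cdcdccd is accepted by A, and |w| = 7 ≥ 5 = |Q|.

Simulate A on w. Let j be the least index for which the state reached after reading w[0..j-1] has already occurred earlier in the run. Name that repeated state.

p3

Run of A on w = c d c d c c d:
  step 0: p0  (start)
  step 1: p1  (read c: p0→p1)
  step 2: p3  (read d: p1→p3)
  step 3: p4  (read c: p3→p4)
  step 4: p3  (read d: p4→p3)   ← first repeat (p3 seen earlier)
  step 5: p4  (read c: p3→p4)
  step 6: p4  (read c: p4→p4)
  step 7: p3  (read d: p4→p3)

The earliest repeat is at step j = 4: A is in p3, which it already visited at step i = 2.
The DFA has 5 states, so the proof of the pumping lemma guarantees a repeated state among the first 5+1 visited; the segment between the two visits is the pumpable y.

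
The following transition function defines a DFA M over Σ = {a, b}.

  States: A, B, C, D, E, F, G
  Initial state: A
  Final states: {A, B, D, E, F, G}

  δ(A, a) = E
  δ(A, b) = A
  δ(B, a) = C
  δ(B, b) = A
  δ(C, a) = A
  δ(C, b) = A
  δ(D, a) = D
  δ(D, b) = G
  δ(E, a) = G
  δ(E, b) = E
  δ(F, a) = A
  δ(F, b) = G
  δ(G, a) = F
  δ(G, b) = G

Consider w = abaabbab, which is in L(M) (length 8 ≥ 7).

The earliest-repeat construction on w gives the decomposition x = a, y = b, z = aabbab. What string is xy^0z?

aaabbab

xy⁰z = xz = a·aabbab = aaabbab.
Reading y = b takes M from E back to E, so after x the machine is still in E, and z then leads to the accepting state G. Hence aaabbab ∈ L(M).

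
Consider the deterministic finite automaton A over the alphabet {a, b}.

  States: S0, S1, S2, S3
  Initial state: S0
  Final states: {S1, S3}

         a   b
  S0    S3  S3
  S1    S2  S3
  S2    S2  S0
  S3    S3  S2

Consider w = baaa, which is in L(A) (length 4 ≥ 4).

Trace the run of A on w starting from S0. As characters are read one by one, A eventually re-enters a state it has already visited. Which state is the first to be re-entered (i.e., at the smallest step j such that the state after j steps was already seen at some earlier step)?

S3

Run of A on w = b a a a:
  step 0: S0  (start)
  step 1: S3  (read b: S0→S3)
  step 2: S3  (read a: S3→S3)   ← first repeat (S3 seen earlier)
  step 3: S3  (read a: S3→S3)
  step 4: S3  (read a: S3→S3)

The earliest repeat is at step j = 2: A is in S3, which it already visited at step i = 1.
The DFA has 4 states, so the proof of the pumping lemma guarantees a repeated state among the first 4+1 visited; the segment between the two visits is the pumpable y.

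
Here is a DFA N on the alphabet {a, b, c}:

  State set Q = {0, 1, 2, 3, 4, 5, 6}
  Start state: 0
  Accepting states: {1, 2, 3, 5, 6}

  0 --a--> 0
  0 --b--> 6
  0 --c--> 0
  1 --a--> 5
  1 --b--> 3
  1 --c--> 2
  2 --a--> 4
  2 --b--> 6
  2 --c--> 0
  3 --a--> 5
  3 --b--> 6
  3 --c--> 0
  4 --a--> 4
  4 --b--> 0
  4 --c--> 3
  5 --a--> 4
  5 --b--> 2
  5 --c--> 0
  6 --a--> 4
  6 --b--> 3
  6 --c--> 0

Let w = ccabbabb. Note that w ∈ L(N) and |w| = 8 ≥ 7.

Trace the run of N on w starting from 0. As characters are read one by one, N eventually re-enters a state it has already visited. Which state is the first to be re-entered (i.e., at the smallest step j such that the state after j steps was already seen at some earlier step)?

0

Run of N on w = c c a b b a b b:
  step 0: 0  (start)
  step 1: 0  (read c: 0→0)   ← first repeat (0 seen earlier)
  step 2: 0  (read c: 0→0)
  step 3: 0  (read a: 0→0)
  step 4: 6  (read b: 0→6)
  step 5: 3  (read b: 6→3)
  step 6: 5  (read a: 3→5)
  step 7: 2  (read b: 5→2)
  step 8: 6  (read b: 2→6)

The earliest repeat is at step j = 1: N is in 0, which it already visited at step i = 0.
Pumping length from the standard proof: p = 7 (the number of states). The repeated state found above gives |xy| = j ≤ 7 and |y| = j − i ≥ 1.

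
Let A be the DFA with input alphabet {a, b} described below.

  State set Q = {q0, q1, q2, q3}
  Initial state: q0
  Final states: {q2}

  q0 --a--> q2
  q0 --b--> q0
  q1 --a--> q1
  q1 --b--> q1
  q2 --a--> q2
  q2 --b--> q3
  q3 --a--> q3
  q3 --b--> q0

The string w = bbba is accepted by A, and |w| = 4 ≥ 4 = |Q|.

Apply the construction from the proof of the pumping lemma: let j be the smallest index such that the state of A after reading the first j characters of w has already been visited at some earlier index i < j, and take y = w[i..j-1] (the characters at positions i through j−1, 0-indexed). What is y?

b

Run of A on w = b b b a:
  step 0: q0  (start)
  step 1: q0  (read b: q0→q0)   ← first repeat (q0 seen earlier)
  step 2: q0  (read b: q0→q0)
  step 3: q0  (read b: q0→q0)
  step 4: q2  (read a: q0→q2)

So i = 0, j = 1, giving x = w[0:0] = ε, y = w[0:1] = b, z = w[1:4] = bba.
Check: |xy| = 1 ≤ 4 and |y| = 1 ≥ 1. Reading y takes A from q0 back to q0, so every xyⁱz is accepted.
Since A has 4 states, any run of length ≥ 4 visits 4+1 states, so by pigeonhole some state repeats within the first 4 steps — that repeat gives the pumpable loop.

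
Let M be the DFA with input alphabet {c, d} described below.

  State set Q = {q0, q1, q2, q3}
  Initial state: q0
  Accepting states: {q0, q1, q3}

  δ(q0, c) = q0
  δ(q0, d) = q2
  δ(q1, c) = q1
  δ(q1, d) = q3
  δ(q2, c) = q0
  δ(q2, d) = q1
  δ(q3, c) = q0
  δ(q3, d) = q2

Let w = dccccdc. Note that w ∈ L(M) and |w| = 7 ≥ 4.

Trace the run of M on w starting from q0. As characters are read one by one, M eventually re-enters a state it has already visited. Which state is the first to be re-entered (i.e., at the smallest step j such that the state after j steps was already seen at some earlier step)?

Run of M on w = d c c c c d c:
  step 0: q0  (start)
  step 1: q2  (read d: q0→q2)
  step 2: q0  (read c: q2→q0)   ← first repeat (q0 seen earlier)
  step 3: q0  (read c: q0→q0)
  step 4: q0  (read c: q0→q0)
  step 5: q0  (read c: q0→q0)
  step 6: q2  (read d: q0→q2)
  step 7: q0  (read c: q2→q0)

The earliest repeat is at step j = 2: M is in q0, which it already visited at step i = 0.
Pumping length from the standard proof: p = 4 (the number of states). The repeated state found above gives |xy| = j ≤ 4 and |y| = j − i ≥ 1.

q0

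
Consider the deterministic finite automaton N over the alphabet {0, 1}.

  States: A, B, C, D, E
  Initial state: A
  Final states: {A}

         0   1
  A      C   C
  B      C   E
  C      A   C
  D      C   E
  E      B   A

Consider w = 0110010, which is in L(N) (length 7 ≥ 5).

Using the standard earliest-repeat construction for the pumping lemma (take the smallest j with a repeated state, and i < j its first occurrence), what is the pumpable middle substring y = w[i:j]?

Run of N on w = 0 1 1 0 0 1 0:
  step 0: A  (start)
  step 1: C  (read 0: A→C)
  step 2: C  (read 1: C→C)   ← first repeat (C seen earlier)
  step 3: C  (read 1: C→C)
  step 4: A  (read 0: C→A)
  step 5: C  (read 0: A→C)
  step 6: C  (read 1: C→C)
  step 7: A  (read 0: C→A)

So i = 1, j = 2, giving x = w[0:1] = 0, y = w[1:2] = 1, z = w[2:7] = 10010.
Check: |xy| = 2 ≤ 5 and |y| = 1 ≥ 1. Reading y takes N from C back to C, so every xyⁱz is accepted.

1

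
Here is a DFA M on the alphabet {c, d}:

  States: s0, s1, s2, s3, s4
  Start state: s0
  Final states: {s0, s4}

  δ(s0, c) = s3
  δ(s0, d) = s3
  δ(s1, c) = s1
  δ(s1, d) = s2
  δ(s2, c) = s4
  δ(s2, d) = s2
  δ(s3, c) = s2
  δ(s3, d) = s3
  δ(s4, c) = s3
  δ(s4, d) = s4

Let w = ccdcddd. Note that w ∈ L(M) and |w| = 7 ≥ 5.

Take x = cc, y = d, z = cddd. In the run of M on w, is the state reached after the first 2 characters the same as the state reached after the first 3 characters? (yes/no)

State sequence: s0 -c-> s3 -c-> s2 -d-> s2

After x (step 2): s2. After xy (step 3): s2.
They match, so y = d drives M around a cycle from s2 back to itself; pumping y any number of times keeps M in s2 before reading z, and xyⁱz ∈ L(M) for every i ≥ 0.

yes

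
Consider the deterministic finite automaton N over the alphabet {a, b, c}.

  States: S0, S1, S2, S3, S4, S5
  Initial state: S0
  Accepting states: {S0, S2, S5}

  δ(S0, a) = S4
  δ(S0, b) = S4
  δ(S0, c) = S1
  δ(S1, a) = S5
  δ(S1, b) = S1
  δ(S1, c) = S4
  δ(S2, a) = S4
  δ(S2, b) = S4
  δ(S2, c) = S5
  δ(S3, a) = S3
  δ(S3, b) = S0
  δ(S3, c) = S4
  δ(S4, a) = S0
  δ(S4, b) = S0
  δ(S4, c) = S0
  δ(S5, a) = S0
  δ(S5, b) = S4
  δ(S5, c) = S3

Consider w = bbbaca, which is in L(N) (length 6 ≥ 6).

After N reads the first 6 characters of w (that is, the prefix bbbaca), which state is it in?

S5

Run of N on the first 6 characters of w = b b b a c a:
  step 0: S0  (start)
  step 1: S4  (read b: S0→S4)
  step 2: S0  (read b: S4→S0)
  step 3: S4  (read b: S0→S4)
  step 4: S0  (read a: S4→S0)
  step 5: S1  (read c: S0→S1)
  step 6: S5  (read a: S1→S5)

After reading 6 characters, N is in state S5.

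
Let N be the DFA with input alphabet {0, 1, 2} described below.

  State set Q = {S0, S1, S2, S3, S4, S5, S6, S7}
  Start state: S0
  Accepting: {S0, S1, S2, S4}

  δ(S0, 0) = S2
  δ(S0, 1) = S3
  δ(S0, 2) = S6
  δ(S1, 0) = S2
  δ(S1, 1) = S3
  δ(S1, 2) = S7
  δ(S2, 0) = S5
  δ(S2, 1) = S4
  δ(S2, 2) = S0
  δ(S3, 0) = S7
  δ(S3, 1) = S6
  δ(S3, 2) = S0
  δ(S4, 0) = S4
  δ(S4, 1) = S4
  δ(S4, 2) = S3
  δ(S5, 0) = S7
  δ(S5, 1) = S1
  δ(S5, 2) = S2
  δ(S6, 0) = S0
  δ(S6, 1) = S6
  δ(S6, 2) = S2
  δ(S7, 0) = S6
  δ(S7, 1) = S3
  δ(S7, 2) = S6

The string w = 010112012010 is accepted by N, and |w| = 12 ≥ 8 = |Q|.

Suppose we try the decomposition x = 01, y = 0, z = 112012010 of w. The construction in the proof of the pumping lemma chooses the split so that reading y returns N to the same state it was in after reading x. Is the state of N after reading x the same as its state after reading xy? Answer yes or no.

yes

Run of N on the first 3 characters of w = 0 1 0:
  step 0: S0  (start)
  step 1: S2  (read 0: S0→S2)
  step 2: S4  (read 1: S2→S4)
  step 3: S4  (read 0: S4→S4)

After x (step 2): S4. After xy (step 3): S4.
They match, so y = 0 drives N around a cycle from S4 back to itself; pumping y any number of times keeps N in S4 before reading z, and xyⁱz ∈ L(N) for every i ≥ 0.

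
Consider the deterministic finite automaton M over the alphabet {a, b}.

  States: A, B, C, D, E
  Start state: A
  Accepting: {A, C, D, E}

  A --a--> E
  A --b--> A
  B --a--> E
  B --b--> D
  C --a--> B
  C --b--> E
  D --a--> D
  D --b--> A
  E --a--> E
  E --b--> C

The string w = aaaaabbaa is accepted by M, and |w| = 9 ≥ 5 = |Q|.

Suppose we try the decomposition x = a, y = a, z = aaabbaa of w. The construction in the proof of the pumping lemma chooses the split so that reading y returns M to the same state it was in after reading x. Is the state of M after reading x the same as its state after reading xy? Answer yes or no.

yes

State sequence: A -a-> E -a-> E

After x (step 1): E. After xy (step 2): E.
They match, so y = a drives M around a cycle from E back to itself; pumping y any number of times keeps M in E before reading z, and xyⁱz ∈ L(M) for every i ≥ 0.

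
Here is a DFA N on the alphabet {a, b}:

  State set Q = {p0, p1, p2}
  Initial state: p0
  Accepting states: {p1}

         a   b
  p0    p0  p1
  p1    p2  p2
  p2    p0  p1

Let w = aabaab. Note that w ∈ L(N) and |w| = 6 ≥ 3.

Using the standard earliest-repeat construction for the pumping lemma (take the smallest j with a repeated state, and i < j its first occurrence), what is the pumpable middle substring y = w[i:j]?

a

State sequence: p0 -a-> p0 -a-> p0 -b-> p1 -a-> p2 -a-> p0 -b-> p1
First repeat at step 1: p0 was already visited.

So i = 0, j = 1, giving x = w[0:0] = ε, y = w[0:1] = a, z = w[1:6] = abaab.
Check: |xy| = 1 ≤ 3 and |y| = 1 ≥ 1. Reading y takes N from p0 back to p0, so every xyⁱz is accepted.
Since N has 3 states, any run of length ≥ 3 visits 3+1 states, so by pigeonhole some state repeats within the first 3 steps — that repeat gives the pumpable loop.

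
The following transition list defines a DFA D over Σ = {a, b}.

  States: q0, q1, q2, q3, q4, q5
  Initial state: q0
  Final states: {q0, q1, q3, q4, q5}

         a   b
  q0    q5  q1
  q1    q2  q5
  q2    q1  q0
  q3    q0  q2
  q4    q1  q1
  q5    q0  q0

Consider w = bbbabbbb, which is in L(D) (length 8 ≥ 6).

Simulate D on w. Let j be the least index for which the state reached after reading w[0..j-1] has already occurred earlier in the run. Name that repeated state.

Run of D on w = b b b a b b b b:
  step 0: q0  (start)
  step 1: q1  (read b: q0→q1)
  step 2: q5  (read b: q1→q5)
  step 3: q0  (read b: q5→q0)   ← first repeat (q0 seen earlier)
  step 4: q5  (read a: q0→q5)
  step 5: q0  (read b: q5→q0)
  step 6: q1  (read b: q0→q1)
  step 7: q5  (read b: q1→q5)
  step 8: q0  (read b: q5→q0)

The earliest repeat is at step j = 3: D is in q0, which it already visited at step i = 0.

q0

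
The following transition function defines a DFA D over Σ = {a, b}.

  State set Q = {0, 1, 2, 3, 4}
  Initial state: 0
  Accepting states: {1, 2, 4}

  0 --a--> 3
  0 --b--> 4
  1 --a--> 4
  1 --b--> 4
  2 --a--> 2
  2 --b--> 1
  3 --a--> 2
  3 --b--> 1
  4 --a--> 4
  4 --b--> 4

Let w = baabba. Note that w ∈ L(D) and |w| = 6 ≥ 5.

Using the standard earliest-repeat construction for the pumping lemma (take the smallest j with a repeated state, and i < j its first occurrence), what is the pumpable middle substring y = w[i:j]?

a

State sequence: 0 -b-> 4 -a-> 4 -a-> 4 -b-> 4 -b-> 4 -a-> 4
First repeat at step 2: 4 was already visited.

So i = 1, j = 2, giving x = w[0:1] = b, y = w[1:2] = a, z = w[2:6] = abba.
Check: |xy| = 2 ≤ 5 and |y| = 1 ≥ 1. Reading y takes D from 4 back to 4, so every xyⁱz is accepted.
Pumping length from the standard proof: p = 5 (the number of states). The repeated state found above gives |xy| = j ≤ 5 and |y| = j − i ≥ 1.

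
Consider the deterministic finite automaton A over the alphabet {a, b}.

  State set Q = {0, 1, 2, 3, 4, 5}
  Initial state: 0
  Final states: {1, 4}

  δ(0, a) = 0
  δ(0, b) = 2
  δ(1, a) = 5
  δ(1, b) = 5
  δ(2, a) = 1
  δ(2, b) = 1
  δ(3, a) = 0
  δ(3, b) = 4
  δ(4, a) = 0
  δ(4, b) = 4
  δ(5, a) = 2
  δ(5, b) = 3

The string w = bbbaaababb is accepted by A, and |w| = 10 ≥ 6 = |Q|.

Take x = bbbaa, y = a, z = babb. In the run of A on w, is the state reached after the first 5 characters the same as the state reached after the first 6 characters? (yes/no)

no

Run of A on the first 6 characters of w = b b b a a a:
  step 0: 0  (start)
  step 1: 2  (read b: 0→2)
  step 2: 1  (read b: 2→1)
  step 3: 5  (read b: 1→5)
  step 4: 2  (read a: 5→2)
  step 5: 1  (read a: 2→1)
  step 6: 5  (read a: 1→5)

After x (step 5): 1. After xy (step 6): 5.
They differ (1 ≠ 5), so y is not a cycle from the state after x; this split is not the one the pumping-lemma construction produces, and pumping y need not keep the string in L(A).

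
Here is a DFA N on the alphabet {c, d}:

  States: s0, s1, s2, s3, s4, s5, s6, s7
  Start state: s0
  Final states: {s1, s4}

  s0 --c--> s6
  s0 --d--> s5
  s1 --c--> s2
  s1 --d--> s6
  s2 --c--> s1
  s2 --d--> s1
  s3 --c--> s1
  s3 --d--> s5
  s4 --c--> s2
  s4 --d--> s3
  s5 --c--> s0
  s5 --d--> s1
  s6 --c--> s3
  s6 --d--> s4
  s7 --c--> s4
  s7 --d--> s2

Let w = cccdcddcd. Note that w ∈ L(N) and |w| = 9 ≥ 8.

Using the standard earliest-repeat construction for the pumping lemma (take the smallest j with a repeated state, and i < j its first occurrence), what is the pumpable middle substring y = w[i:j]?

ccd

Run of N on w = c c c d c d d c d:
  step 0: s0  (start)
  step 1: s6  (read c: s0→s6)
  step 2: s3  (read c: s6→s3)
  step 3: s1  (read c: s3→s1)
  step 4: s6  (read d: s1→s6)   ← first repeat (s6 seen earlier)
  step 5: s3  (read c: s6→s3)
  step 6: s5  (read d: s3→s5)
  step 7: s1  (read d: s5→s1)
  step 8: s2  (read c: s1→s2)
  step 9: s1  (read d: s2→s1)

So i = 1, j = 4, giving x = w[0:1] = c, y = w[1:4] = ccd, z = w[4:9] = cddcd.
Check: |xy| = 4 ≤ 8 and |y| = 3 ≥ 1. Reading y takes N from s6 back to s6, so every xyⁱz is accepted.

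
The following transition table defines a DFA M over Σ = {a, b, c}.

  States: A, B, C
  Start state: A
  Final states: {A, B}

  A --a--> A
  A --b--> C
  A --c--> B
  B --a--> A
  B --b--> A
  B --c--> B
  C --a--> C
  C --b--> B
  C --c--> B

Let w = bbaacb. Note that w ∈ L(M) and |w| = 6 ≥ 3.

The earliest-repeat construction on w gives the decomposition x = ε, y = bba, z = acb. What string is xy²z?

bbabbaacb

xy^2z = ε·bba·bba·acb = bbabbaacb.
Reading y = bba takes M from A back to A, so after x·y·y the machine is still in A, and z then leads to the accepting state A. Hence bbabbaacb ∈ L(M).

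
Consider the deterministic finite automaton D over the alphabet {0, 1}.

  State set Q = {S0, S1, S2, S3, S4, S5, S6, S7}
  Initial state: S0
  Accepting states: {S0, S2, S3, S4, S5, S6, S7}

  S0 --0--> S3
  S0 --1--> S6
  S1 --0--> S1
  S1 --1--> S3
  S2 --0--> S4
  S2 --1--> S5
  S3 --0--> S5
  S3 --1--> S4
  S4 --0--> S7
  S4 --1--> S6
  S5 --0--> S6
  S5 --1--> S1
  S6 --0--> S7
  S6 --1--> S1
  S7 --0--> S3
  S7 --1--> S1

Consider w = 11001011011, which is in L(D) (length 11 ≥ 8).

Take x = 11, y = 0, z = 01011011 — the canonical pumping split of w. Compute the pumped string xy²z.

xy^2z = 11·0·0·01011011 = 110001011011.
Reading y = 0 takes D from S1 back to S1, so after x·y·y the machine is still in S1, and z then leads to the accepting state S3. Hence 110001011011 ∈ L(D).

110001011011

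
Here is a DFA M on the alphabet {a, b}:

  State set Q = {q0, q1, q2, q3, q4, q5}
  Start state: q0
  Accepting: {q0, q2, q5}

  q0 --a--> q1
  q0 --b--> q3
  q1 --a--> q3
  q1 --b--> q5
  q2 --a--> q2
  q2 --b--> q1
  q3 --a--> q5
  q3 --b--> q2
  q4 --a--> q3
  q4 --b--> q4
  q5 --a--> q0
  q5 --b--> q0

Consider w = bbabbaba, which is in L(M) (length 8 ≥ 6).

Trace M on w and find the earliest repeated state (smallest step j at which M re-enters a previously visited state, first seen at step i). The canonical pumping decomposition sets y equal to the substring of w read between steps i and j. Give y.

Run of M on w = b b a b b a b a:
  step 0: q0  (start)
  step 1: q3  (read b: q0→q3)
  step 2: q2  (read b: q3→q2)
  step 3: q2  (read a: q2→q2)   ← first repeat (q2 seen earlier)
  step 4: q1  (read b: q2→q1)
  step 5: q5  (read b: q1→q5)
  step 6: q0  (read a: q5→q0)
  step 7: q3  (read b: q0→q3)
  step 8: q5  (read a: q3→q5)

So i = 2, j = 3, giving x = w[0:2] = bb, y = w[2:3] = a, z = w[3:8] = bbaba.
Check: |xy| = 3 ≤ 6 and |y| = 1 ≥ 1. Reading y takes M from q2 back to q2, so every xyⁱz is accepted.

a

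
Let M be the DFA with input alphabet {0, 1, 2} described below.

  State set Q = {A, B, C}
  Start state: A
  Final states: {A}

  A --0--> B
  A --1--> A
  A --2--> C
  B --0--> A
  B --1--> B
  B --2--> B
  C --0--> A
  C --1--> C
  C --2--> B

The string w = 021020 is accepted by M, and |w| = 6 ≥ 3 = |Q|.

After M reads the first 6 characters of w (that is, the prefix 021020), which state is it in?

A

Run of M on the first 6 characters of w = 0 2 1 0 2 0:
  step 0: A  (start)
  step 1: B  (read 0: A→B)
  step 2: B  (read 2: B→B)
  step 3: B  (read 1: B→B)
  step 4: A  (read 0: B→A)
  step 5: C  (read 2: A→C)
  step 6: A  (read 0: C→A)

After reading 6 characters, M is in state A.
(This kind of state-tracing is the core of the pumping-lemma construction: with 3 states, pigeonhole forces a repeat within the first 3 steps.)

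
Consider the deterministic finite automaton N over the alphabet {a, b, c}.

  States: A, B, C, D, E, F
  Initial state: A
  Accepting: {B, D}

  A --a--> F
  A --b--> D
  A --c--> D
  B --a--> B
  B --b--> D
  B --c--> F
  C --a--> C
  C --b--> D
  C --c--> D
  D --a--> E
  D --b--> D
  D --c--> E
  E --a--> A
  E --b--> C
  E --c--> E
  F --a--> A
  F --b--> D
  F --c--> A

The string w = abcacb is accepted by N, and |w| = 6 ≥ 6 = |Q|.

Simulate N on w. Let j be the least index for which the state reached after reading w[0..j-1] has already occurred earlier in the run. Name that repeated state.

A

Run of N on w = a b c a c b:
  step 0: A  (start)
  step 1: F  (read a: A→F)
  step 2: D  (read b: F→D)
  step 3: E  (read c: D→E)
  step 4: A  (read a: E→A)   ← first repeat (A seen earlier)
  step 5: D  (read c: A→D)
  step 6: D  (read b: D→D)

The earliest repeat is at step j = 4: N is in A, which it already visited at step i = 0.
Pumping length from the standard proof: p = 6 (the number of states). The repeated state found above gives |xy| = j ≤ 6 and |y| = j − i ≥ 1.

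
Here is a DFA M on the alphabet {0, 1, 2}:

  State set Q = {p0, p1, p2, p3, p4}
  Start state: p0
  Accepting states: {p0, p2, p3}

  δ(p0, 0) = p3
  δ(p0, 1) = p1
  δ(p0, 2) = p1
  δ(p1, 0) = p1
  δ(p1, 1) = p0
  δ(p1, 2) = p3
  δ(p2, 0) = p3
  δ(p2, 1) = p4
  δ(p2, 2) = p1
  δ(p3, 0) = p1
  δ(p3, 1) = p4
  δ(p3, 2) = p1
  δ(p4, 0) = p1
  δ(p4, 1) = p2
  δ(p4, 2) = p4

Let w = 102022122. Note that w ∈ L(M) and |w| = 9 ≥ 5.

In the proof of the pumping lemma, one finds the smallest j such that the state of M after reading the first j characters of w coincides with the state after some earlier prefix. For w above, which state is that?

p1

Run of M on w = 1 0 2 0 2 2 1 2 2:
  step 0: p0  (start)
  step 1: p1  (read 1: p0→p1)
  step 2: p1  (read 0: p1→p1)   ← first repeat (p1 seen earlier)
  step 3: p3  (read 2: p1→p3)
  step 4: p1  (read 0: p3→p1)
  step 5: p3  (read 2: p1→p3)
  step 6: p1  (read 2: p3→p1)
  step 7: p0  (read 1: p1→p0)
  step 8: p1  (read 2: p0→p1)
  step 9: p3  (read 2: p1→p3)

The earliest repeat is at step j = 2: M is in p1, which it already visited at step i = 1.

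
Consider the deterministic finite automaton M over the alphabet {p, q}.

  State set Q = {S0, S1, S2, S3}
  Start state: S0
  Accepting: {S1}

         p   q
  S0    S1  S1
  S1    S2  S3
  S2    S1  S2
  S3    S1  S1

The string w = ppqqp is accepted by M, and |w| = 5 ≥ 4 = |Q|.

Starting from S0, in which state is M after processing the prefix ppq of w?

State sequence: S0 -p-> S1 -p-> S2 -q-> S2

After reading 3 characters, M is in state S2.

S2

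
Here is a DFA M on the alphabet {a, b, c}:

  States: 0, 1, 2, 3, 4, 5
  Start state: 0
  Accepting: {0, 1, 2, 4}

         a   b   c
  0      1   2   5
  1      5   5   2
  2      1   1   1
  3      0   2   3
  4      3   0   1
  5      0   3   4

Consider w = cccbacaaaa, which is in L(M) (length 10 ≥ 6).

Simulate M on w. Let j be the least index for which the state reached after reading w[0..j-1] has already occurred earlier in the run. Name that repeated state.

Run of M on w = c c c b a c a a a a:
  step 0: 0  (start)
  step 1: 5  (read c: 0→5)
  step 2: 4  (read c: 5→4)
  step 3: 1  (read c: 4→1)
  step 4: 5  (read b: 1→5)   ← first repeat (5 seen earlier)
  step 5: 0  (read a: 5→0)
  step 6: 5  (read c: 0→5)
  step 7: 0  (read a: 5→0)
  step 8: 1  (read a: 0→1)
  step 9: 5  (read a: 1→5)
  step 10: 0  (read a: 5→0)

The earliest repeat is at step j = 4: M is in 5, which it already visited at step i = 1.
The DFA has 6 states, so the proof of the pumping lemma guarantees a repeated state among the first 6+1 visited; the segment between the two visits is the pumpable y.

5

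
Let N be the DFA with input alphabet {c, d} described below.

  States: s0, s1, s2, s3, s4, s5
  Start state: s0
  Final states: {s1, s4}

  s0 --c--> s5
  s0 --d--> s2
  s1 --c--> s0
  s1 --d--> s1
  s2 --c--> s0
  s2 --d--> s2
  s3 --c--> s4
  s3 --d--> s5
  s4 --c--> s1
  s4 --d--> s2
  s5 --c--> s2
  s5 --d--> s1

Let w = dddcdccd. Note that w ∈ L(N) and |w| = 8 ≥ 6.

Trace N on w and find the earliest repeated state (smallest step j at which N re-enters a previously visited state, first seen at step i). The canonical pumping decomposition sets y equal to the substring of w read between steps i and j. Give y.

Run of N on w = d d d c d c c d:
  step 0: s0  (start)
  step 1: s2  (read d: s0→s2)
  step 2: s2  (read d: s2→s2)   ← first repeat (s2 seen earlier)
  step 3: s2  (read d: s2→s2)
  step 4: s0  (read c: s2→s0)
  step 5: s2  (read d: s0→s2)
  step 6: s0  (read c: s2→s0)
  step 7: s5  (read c: s0→s5)
  step 8: s1  (read d: s5→s1)

So i = 1, j = 2, giving x = w[0:1] = d, y = w[1:2] = d, z = w[2:8] = dcdccd.
Check: |xy| = 2 ≤ 6 and |y| = 1 ≥ 1. Reading y takes N from s2 back to s2, so every xyⁱz is accepted.

d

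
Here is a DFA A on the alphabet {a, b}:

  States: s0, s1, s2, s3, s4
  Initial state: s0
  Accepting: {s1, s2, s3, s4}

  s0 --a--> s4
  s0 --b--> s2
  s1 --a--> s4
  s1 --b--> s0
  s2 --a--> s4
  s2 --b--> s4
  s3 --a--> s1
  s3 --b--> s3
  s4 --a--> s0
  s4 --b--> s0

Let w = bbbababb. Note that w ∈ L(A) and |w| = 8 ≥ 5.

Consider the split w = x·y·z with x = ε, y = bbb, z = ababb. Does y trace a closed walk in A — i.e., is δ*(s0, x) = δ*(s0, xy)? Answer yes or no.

State sequence: s0 -b-> s2 -b-> s4 -b-> s0

After x (step 0): s0. After xy (step 3): s0.
They match, so y = bbb drives A around a cycle from s0 back to itself; pumping y any number of times keeps A in s0 before reading z, and xyⁱz ∈ L(A) for every i ≥ 0.

yes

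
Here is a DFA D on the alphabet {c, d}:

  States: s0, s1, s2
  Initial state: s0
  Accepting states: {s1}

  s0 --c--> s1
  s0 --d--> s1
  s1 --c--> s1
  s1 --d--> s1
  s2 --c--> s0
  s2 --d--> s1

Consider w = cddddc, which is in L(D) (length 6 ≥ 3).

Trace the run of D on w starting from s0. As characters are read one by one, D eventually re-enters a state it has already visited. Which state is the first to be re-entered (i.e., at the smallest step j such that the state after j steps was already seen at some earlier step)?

s1

Run of D on w = c d d d d c:
  step 0: s0  (start)
  step 1: s1  (read c: s0→s1)
  step 2: s1  (read d: s1→s1)   ← first repeat (s1 seen earlier)
  step 3: s1  (read d: s1→s1)
  step 4: s1  (read d: s1→s1)
  step 5: s1  (read d: s1→s1)
  step 6: s1  (read c: s1→s1)

The earliest repeat is at step j = 2: D is in s1, which it already visited at step i = 1.
The DFA has 3 states, so the proof of the pumping lemma guarantees a repeated state among the first 3+1 visited; the segment between the two visits is the pumpable y.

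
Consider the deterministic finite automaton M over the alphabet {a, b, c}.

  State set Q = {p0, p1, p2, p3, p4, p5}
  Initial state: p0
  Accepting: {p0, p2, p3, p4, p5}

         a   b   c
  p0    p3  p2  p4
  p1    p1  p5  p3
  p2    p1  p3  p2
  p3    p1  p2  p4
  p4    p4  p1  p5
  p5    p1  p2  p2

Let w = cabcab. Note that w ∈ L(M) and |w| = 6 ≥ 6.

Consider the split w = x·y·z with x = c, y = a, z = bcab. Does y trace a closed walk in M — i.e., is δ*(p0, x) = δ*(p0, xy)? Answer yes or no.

yes

State sequence: p0 -c-> p4 -a-> p4

After x (step 1): p4. After xy (step 2): p4.
They match, so y = a drives M around a cycle from p4 back to itself; pumping y any number of times keeps M in p4 before reading z, and xyⁱz ∈ L(M) for every i ≥ 0.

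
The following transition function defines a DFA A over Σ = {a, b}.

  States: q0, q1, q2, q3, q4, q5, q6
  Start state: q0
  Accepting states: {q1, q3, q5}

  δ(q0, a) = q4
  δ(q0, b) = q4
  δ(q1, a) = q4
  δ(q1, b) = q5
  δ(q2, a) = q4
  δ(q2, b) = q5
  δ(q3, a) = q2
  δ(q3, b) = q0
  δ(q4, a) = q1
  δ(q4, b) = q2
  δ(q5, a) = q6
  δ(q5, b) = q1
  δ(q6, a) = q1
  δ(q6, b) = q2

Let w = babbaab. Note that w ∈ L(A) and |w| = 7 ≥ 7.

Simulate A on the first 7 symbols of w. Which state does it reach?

q5

State sequence: q0 -b-> q4 -a-> q1 -b-> q5 -b-> q1 -a-> q4 -a-> q1 -b-> q5

After reading 7 characters, A is in state q5.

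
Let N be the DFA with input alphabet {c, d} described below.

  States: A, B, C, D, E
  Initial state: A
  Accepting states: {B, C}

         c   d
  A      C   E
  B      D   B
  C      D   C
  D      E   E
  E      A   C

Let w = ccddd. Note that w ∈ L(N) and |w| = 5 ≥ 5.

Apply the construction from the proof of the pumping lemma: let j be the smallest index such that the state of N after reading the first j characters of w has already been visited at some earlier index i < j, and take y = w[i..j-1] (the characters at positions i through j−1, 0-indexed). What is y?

State sequence: A -c-> C -c-> D -d-> E -d-> C -d-> C
First repeat at step 4: C was already visited.

So i = 1, j = 4, giving x = w[0:1] = c, y = w[1:4] = cdd, z = w[4:5] = d.
Check: |xy| = 4 ≤ 5 and |y| = 3 ≥ 1. Reading y takes N from C back to C, so every xyⁱz is accepted.
Pumping length from the standard proof: p = 5 (the number of states). The repeated state found above gives |xy| = j ≤ 5 and |y| = j − i ≥ 1.

cdd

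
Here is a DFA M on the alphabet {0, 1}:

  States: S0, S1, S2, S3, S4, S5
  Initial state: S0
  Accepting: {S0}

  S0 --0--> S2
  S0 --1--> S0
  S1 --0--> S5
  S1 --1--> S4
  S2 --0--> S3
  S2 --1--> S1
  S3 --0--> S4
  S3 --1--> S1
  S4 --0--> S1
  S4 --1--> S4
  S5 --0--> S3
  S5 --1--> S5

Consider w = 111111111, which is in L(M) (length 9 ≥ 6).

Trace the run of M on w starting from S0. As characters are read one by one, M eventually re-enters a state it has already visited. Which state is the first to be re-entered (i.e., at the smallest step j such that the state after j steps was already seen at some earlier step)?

S0

State sequence: S0 -1-> S0 -1-> S0 -1-> S0 -1-> S0 -1-> S0 -1-> S0 -1-> S0 -1-> S0 -1-> S0
First repeat at step 1: S0 was already visited.

The earliest repeat is at step j = 1: M is in S0, which it already visited at step i = 0.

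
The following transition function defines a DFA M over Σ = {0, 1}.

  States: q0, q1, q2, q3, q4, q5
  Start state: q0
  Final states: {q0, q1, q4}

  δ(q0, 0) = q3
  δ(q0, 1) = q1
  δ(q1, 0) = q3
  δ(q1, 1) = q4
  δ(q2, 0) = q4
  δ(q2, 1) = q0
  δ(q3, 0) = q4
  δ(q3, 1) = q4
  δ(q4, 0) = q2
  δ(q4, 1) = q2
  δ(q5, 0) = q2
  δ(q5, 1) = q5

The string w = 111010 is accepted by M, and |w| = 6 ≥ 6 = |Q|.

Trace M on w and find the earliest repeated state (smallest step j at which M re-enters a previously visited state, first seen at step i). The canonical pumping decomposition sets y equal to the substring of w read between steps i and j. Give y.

Run of M on w = 1 1 1 0 1 0:
  step 0: q0  (start)
  step 1: q1  (read 1: q0→q1)
  step 2: q4  (read 1: q1→q4)
  step 3: q2  (read 1: q4→q2)
  step 4: q4  (read 0: q2→q4)   ← first repeat (q4 seen earlier)
  step 5: q2  (read 1: q4→q2)
  step 6: q4  (read 0: q2→q4)

So i = 2, j = 4, giving x = w[0:2] = 11, y = w[2:4] = 10, z = w[4:6] = 10.
Check: |xy| = 4 ≤ 6 and |y| = 2 ≥ 1. Reading y takes M from q4 back to q4, so every xyⁱz is accepted.
The DFA has 6 states, so the proof of the pumping lemma guarantees a repeated state among the first 6+1 visited; the segment between the two visits is the pumpable y.

10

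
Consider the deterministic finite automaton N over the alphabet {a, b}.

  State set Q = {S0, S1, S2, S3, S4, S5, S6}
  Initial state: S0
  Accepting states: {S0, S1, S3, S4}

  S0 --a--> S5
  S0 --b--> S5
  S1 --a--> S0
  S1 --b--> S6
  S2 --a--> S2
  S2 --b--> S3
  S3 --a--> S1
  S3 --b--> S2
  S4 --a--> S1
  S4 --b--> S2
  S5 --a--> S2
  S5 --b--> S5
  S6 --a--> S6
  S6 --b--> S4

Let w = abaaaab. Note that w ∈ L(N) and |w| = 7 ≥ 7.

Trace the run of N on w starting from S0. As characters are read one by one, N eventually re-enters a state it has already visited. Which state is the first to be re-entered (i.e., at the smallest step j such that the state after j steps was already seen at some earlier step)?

Run of N on w = a b a a a a b:
  step 0: S0  (start)
  step 1: S5  (read a: S0→S5)
  step 2: S5  (read b: S5→S5)   ← first repeat (S5 seen earlier)
  step 3: S2  (read a: S5→S2)
  step 4: S2  (read a: S2→S2)
  step 5: S2  (read a: S2→S2)
  step 6: S2  (read a: S2→S2)
  step 7: S3  (read b: S2→S3)

The earliest repeat is at step j = 2: N is in S5, which it already visited at step i = 1.
With |Q| = 7, pigeonhole forces a state repeat no later than step 7; the substring read between the first and second visits to that state can be pumped.

S5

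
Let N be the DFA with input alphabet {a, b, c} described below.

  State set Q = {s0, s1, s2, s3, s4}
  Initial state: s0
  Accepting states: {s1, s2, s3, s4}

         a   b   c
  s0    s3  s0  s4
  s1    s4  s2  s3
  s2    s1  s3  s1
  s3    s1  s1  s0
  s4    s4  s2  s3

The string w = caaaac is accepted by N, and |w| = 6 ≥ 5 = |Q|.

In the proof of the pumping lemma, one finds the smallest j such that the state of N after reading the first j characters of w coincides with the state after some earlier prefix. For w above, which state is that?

s4

Run of N on w = c a a a a c:
  step 0: s0  (start)
  step 1: s4  (read c: s0→s4)
  step 2: s4  (read a: s4→s4)   ← first repeat (s4 seen earlier)
  step 3: s4  (read a: s4→s4)
  step 4: s4  (read a: s4→s4)
  step 5: s4  (read a: s4→s4)
  step 6: s3  (read c: s4→s3)

The earliest repeat is at step j = 2: N is in s4, which it already visited at step i = 1.
Pumping length from the standard proof: p = 5 (the number of states). The repeated state found above gives |xy| = j ≤ 5 and |y| = j − i ≥ 1.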